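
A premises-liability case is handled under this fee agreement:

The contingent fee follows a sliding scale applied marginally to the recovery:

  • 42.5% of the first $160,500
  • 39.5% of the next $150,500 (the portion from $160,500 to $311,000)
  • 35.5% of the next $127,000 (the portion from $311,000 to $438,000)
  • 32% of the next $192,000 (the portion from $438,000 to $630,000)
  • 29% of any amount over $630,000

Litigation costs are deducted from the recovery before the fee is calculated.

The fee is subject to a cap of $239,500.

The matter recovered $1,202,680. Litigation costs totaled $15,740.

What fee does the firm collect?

Fee base (net of costs): $1,202,680 − $15,740 = $1,186,940
First $160,500 at 42.5% = $68,212.50
Next $150,500 at 39.5% = $59,447.50
Next $127,000 at 35.5% = $45,085.00
Next $192,000 at 32% = $61,440.00
Remaining $556,940 at 29% = $161,512.60
Fee: $68,212.50 + $59,447.50 + $45,085.00 + $61,440.00 + $161,512.60 = $395,697.60
$395,697.60 exceeds the $239,500 cap, so the fee is capped at $239,500.00.

$239,500.00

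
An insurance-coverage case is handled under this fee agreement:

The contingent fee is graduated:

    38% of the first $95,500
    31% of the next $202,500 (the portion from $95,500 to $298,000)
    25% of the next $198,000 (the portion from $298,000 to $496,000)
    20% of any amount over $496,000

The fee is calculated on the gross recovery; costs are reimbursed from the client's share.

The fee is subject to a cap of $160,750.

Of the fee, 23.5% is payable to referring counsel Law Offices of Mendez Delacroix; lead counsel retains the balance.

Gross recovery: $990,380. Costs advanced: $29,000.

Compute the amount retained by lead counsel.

$122,973.75

Fee base is the gross recovery, $990,380; costs are reimbursed separately.
First $95,500 at 38% = $36,290.00
Next $202,500 at 31% = $62,775.00
Next $198,000 at 25% = $49,500.00
Remaining $494,380 at 20% = $98,876.00
Fee: $36,290.00 + $62,775.00 + $49,500.00 + $98,876.00 = $247,441.00
$247,441.00 exceeds the $160,750 cap, so the fee is capped at $160,750.00.
Referral share: 23.5% of $160,750.00 = $37,776.25; lead counsel retains $160,750.00 − $37,776.25 = $122,973.75.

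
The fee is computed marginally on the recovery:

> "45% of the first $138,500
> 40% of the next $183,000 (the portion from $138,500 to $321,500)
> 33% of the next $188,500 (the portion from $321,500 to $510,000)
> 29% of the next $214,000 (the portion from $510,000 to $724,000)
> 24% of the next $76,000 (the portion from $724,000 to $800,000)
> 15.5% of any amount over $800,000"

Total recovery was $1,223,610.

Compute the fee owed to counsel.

First $138,500 at 45% = $62,325.00
Next $183,000 at 40% = $73,200.00
Next $188,500 at 33% = $62,205.00
Next $214,000 at 29% = $62,060.00
Next $76,000 at 24% = $18,240.00
Remaining $423,610 at 15.5% = $65,659.55
Fee: $62,325.00 + $73,200.00 + $62,205.00 + $62,060.00 + $18,240.00 + $65,659.55 = $343,689.55

$343,689.55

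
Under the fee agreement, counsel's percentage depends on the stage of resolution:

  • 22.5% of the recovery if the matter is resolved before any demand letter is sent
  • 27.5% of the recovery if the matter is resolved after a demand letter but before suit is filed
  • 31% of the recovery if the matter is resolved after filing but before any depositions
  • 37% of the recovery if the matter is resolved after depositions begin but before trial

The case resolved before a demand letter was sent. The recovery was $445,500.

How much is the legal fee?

The matter resolved before a demand letter was sent, so the 22.5% rate applies.
$445,500 × 22.5% = $100,237.50

$100,237.50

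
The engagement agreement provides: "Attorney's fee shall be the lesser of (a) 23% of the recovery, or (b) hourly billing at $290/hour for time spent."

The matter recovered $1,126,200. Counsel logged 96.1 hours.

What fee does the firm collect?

(a) 23% of $1,126,200 = $259,026.00
(b) 96.1 × $290 = $27,869.00
The lesser is (b): $27,869.00.

$27,869.00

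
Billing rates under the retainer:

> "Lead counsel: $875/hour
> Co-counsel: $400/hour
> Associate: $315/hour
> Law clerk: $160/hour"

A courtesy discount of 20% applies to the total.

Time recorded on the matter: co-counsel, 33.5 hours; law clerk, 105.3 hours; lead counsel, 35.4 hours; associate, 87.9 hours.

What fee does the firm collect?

$71,129.20

Lead counsel: 35.4 × $875 = $30,975.00
Co-counsel: 33.5 × $400 = $13,400.00
Associate: 87.9 × $315 = $27,688.50
Law clerk: 105.3 × $160 = $16,848.00
Subtotal: $88,911.50
Less 20% discount: −$17,782.30
Total: $88,911.50 − $17,782.30 = $71,129.20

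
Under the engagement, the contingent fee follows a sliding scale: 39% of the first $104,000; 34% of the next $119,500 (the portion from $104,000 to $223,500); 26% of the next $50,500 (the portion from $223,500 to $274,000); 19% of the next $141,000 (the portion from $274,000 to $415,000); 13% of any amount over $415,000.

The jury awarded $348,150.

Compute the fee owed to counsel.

$108,408.50

First $104,000 at 39% = $40,560.00
Next $119,500 at 34% = $40,630.00
Next $50,500 at 26% = $13,130.00
Remaining $74,150 at 19% = $14,088.50
Fee: $40,560.00 + $40,630.00 + $13,130.00 + $14,088.50 = $108,408.50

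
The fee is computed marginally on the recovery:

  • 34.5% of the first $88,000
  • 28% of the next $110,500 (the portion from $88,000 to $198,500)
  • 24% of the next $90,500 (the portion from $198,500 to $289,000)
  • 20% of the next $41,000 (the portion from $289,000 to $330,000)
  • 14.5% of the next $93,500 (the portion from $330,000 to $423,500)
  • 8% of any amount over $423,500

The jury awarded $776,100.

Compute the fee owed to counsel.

$132,985.50

First $88,000 at 34.5% = $30,360.00
Next $110,500 at 28% = $30,940.00
Next $90,500 at 24% = $21,720.00
Next $41,000 at 20% = $8,200.00
Next $93,500 at 14.5% = $13,557.50
Remaining $352,600 at 8% = $28,208.00
Fee: $30,360.00 + $30,940.00 + $21,720.00 + $8,200.00 + $13,557.50 + $28,208.00 = $132,985.50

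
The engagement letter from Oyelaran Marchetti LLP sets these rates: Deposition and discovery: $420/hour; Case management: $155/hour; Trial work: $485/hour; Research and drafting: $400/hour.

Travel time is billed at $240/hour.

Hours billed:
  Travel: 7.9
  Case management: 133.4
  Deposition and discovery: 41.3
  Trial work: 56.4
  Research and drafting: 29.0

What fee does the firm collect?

Deposition and discovery: 41.3 × $420 = $17,346.00
Case management: 133.4 × $155 = $20,677.00
Trial work: 56.4 × $485 = $27,354.00
Research and drafting: 29.0 × $400 = $11,600.00
Subtotal: $17,346.00 + $20,677.00 + $27,354.00 + $11,600.00 = $76,977.00
Travel: 7.9 × $240 = $1,896.00
Total: $76,977.00 + $1,896.00 = $78,873.00

$78,873.00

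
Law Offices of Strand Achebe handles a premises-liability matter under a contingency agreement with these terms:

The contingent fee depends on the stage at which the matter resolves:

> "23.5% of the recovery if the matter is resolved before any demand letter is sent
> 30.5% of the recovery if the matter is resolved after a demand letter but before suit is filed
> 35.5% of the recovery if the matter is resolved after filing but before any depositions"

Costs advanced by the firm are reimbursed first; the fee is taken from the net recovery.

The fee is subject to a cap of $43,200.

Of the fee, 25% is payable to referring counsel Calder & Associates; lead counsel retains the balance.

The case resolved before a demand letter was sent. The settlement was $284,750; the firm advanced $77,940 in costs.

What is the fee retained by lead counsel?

Fee base (net of costs): $284,750 − $77,940 = $206,810
The matter resolved before a demand letter was sent, so the 23.5% rate applies.
$206,810 × 23.5% = $48,600.35
$48,600.35 exceeds the $43,200 cap, so the fee is capped at $43,200.00.
Referral share: 25% of $43,200.00 = $10,800.00; lead counsel retains $43,200.00 − $10,800.00 = $32,400.00.

$32,400.00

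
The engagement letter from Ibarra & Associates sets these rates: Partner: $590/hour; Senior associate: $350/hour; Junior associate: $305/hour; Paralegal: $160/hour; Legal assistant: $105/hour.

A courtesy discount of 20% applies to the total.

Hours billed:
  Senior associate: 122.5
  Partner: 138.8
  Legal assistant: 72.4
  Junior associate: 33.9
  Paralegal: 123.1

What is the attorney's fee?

Partner: 138.8 × $590 = $81,892.00
Senior associate: 122.5 × $350 = $42,875.00
Junior associate: 33.9 × $305 = $10,339.50
Paralegal: 123.1 × $160 = $19,696.00
Legal assistant: 72.4 × $105 = $7,602.00
Subtotal: $162,404.50
Less 20% discount: −$32,480.90
Total: $162,404.50 − $32,480.90 = $129,923.60

$129,923.60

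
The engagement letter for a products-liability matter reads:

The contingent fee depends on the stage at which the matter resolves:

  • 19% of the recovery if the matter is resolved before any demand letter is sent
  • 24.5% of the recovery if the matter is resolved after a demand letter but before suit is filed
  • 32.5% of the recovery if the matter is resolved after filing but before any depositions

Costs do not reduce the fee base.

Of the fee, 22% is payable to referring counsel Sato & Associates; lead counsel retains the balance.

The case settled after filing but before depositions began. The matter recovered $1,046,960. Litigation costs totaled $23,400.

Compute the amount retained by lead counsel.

Fee base is the gross recovery, $1,046,960; costs are reimbursed separately.
The matter settled after filing but before depositions began, so the 32.5% rate applies.
$1,046,960 × 32.5% = $340,262.00
Referral share: 22% of $340,262.00 = $74,857.64; lead counsel retains $340,262.00 − $74,857.64 = $265,404.36.

$265,404.36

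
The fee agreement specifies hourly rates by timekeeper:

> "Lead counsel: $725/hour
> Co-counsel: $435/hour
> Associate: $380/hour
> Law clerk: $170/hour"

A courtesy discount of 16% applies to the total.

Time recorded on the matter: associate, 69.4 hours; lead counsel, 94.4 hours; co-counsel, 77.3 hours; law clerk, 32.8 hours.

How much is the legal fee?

$112,571.34

Lead counsel: 94.4 × $725 = $68,440.00
Co-counsel: 77.3 × $435 = $33,625.50
Associate: 69.4 × $380 = $26,372.00
Law clerk: 32.8 × $170 = $5,576.00
Subtotal: $134,013.50
Less 16% discount: −$21,442.16
Total: $134,013.50 − $21,442.16 = $112,571.34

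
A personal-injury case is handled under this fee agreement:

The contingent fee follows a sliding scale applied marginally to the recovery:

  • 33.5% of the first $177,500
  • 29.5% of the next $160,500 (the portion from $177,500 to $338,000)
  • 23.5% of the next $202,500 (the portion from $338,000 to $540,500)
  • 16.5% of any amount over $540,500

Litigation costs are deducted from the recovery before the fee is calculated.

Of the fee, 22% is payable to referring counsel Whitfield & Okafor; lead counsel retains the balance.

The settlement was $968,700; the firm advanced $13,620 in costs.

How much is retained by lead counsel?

$173,786.50

Fee base (net of costs): $968,700 − $13,620 = $955,080
First $177,500 at 33.5% = $59,462.50
Next $160,500 at 29.5% = $47,347.50
Next $202,500 at 23.5% = $47,587.50
Remaining $414,580 at 16.5% = $68,405.70
Fee: $59,462.50 + $47,347.50 + $47,587.50 + $68,405.70 = $222,803.20
Referral share: 22% of $222,803.20 = $49,016.70; lead counsel retains $222,803.20 − $49,016.70 = $173,786.50.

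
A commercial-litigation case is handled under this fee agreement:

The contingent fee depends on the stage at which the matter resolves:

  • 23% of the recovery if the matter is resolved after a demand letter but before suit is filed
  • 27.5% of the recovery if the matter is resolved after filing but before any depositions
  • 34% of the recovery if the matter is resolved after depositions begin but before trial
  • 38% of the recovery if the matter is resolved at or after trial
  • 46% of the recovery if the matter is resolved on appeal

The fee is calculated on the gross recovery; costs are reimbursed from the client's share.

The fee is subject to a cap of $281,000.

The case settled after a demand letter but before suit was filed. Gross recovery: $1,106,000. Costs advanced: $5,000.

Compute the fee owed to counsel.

$254,380.00

Fee base is the gross recovery, $1,106,000; costs are reimbursed separately.
The matter settled after a demand letter but before suit was filed, so the 23% rate applies.
$1,106,000 × 23% = $254,380.00
$254,380.00 is under the $281,000 cap.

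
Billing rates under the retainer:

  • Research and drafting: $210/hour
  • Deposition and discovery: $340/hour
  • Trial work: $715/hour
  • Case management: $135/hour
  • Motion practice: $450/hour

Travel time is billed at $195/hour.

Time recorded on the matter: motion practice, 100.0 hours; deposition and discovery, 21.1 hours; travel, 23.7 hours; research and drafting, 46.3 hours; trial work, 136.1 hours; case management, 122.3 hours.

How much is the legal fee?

Research and drafting: 46.3 × $210 = $9,723.00
Deposition and discovery: 21.1 × $340 = $7,174.00
Trial work: 136.1 × $715 = $97,311.50
Case management: 122.3 × $135 = $16,510.50
Motion practice: 100.0 × $450 = $45,000.00
Subtotal: $9,723.00 + $7,174.00 + $97,311.50 + $16,510.50 + $45,000.00 = $175,719.00
Travel: 23.7 × $195 = $4,621.50
Total: $175,719.00 + $4,621.50 = $180,340.50

$180,340.50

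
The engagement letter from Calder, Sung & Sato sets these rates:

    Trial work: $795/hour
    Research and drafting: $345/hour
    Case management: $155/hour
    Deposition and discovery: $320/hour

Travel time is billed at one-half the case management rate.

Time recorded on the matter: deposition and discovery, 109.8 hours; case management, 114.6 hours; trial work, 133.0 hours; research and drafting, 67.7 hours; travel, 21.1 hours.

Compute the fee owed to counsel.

$183,625.75

Trial work: 133.0 × $795 = $105,735.00
Research and drafting: 67.7 × $345 = $23,356.50
Case management: 114.6 × $155 = $17,763.00
Deposition and discovery: 109.8 × $320 = $35,136.00
Subtotal: $105,735.00 + $23,356.50 + $17,763.00 + $35,136.00 = $181,990.50
Travel: 21.1 × ($155 ÷ 2) = 21.1 × $77.50 = $1,635.25
Total: $181,990.50 + $1,635.25 = $183,625.75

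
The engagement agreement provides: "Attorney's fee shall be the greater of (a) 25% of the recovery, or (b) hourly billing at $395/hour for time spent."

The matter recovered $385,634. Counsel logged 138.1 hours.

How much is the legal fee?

(a) 25% of $385,634 = $96,408.50
(b) 138.1 × $395 = $54,549.50
The greater is (a): $96,408.50.

$96,408.50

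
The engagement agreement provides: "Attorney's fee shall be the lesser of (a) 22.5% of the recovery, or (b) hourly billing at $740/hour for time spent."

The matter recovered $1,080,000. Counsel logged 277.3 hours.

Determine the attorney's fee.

(a) 22.5% of $1,080,000 = $243,000.00
(b) 277.3 × $740 = $205,202.00
The lesser is (b): $205,202.00.

$205,202.00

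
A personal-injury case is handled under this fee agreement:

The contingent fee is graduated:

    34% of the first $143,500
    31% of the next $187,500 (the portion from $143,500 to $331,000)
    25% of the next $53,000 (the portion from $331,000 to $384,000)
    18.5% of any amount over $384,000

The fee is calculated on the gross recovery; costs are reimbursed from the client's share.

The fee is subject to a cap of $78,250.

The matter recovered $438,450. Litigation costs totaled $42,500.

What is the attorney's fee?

Fee base is the gross recovery, $438,450; costs are reimbursed separately.
First $143,500 at 34% = $48,790.00
Next $187,500 at 31% = $58,125.00
Next $53,000 at 25% = $13,250.00
Remaining $54,450 at 18.5% = $10,073.25
Fee: $48,790.00 + $58,125.00 + $13,250.00 + $10,073.25 = $130,238.25
$130,238.25 exceeds the $78,250 cap, so the fee is capped at $78,250.00.

$78,250.00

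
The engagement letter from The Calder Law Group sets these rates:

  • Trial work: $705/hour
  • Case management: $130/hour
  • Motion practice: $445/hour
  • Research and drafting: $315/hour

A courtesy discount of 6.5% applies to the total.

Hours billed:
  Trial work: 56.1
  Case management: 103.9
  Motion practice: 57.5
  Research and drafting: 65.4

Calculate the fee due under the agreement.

$92,795.01

Trial work: 56.1 × $705 = $39,550.50
Case management: 103.9 × $130 = $13,507.00
Motion practice: 57.5 × $445 = $25,587.50
Research and drafting: 65.4 × $315 = $20,601.00
Subtotal: $99,246.00
Less 6.5% discount: −$6,450.99
Total: $99,246.00 − $6,450.99 = $92,795.01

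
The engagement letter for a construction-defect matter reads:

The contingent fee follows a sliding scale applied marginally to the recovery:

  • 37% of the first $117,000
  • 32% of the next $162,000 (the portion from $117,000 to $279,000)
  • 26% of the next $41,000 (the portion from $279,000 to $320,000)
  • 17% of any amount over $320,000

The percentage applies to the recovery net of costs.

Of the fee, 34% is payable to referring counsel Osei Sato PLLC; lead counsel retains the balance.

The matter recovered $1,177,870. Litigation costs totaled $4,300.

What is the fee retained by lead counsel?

Fee base (net of costs): $1,177,870 − $4,300 = $1,173,570
First $117,000 at 37% = $43,290.00
Next $162,000 at 32% = $51,840.00
Next $41,000 at 26% = $10,660.00
Remaining $853,570 at 17% = $145,106.90
Fee: $43,290.00 + $51,840.00 + $10,660.00 + $145,106.90 = $250,896.90
Referral share: 34% of $250,896.90 = $85,304.95; lead counsel retains $250,896.90 − $85,304.95 = $165,591.95.

$165,591.95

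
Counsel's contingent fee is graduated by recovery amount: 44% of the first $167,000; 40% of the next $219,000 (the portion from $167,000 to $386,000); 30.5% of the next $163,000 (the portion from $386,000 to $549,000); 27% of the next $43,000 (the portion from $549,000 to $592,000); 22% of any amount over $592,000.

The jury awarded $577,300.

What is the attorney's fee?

First $167,000 at 44% = $73,480.00
Next $219,000 at 40% = $87,600.00
Next $163,000 at 30.5% = $49,715.00
Remaining $28,300 at 27% = $7,641.00
Fee: $73,480.00 + $87,600.00 + $49,715.00 + $7,641.00 = $218,436.00

$218,436.00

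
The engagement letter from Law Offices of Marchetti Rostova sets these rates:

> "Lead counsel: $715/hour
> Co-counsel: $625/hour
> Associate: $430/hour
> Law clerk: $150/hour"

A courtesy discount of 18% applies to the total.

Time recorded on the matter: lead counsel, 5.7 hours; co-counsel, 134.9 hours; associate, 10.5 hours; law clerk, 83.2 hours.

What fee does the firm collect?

$86,414.06

Lead counsel: 5.7 × $715 = $4,075.50
Co-counsel: 134.9 × $625 = $84,312.50
Associate: 10.5 × $430 = $4,515.00
Law clerk: 83.2 × $150 = $12,480.00
Subtotal: $105,383.00
Less 18% discount: −$18,968.94
Total: $105,383.00 − $18,968.94 = $86,414.06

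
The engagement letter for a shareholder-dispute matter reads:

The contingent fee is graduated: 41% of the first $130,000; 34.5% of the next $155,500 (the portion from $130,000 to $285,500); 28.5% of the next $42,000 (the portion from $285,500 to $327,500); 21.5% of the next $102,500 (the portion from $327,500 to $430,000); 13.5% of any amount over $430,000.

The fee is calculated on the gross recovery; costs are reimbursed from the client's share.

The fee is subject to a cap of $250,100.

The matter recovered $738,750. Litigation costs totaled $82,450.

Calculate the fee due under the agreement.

Fee base is the gross recovery, $738,750; costs are reimbursed separately.
First $130,000 at 41% = $53,300.00
Next $155,500 at 34.5% = $53,647.50
Next $42,000 at 28.5% = $11,970.00
Next $102,500 at 21.5% = $22,037.50
Remaining $308,750 at 13.5% = $41,681.25
Fee: $53,300.00 + $53,647.50 + $11,970.00 + $22,037.50 + $41,681.25 = $182,636.25
$182,636.25 is under the $250,100 cap.

$182,636.25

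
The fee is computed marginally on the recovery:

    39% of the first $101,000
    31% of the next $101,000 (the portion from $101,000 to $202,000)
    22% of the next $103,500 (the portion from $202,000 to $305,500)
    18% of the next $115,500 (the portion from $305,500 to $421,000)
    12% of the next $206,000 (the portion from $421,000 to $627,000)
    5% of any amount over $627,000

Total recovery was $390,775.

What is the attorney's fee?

First $101,000 at 39% = $39,390.00
Next $101,000 at 31% = $31,310.00
Next $103,500 at 22% = $22,770.00
Remaining $85,275 at 18% = $15,349.50
Fee: $39,390.00 + $31,310.00 + $22,770.00 + $15,349.50 = $108,819.50

$108,819.50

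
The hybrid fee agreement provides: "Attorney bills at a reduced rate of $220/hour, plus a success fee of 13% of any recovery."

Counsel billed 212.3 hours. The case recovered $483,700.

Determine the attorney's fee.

$109,587.00

Hourly: 212.3 × $220 = $46,706.00
Success fee: 13% of $483,700 = $62,881.00
Total: $46,706.00 + $62,881.00 = $109,587.00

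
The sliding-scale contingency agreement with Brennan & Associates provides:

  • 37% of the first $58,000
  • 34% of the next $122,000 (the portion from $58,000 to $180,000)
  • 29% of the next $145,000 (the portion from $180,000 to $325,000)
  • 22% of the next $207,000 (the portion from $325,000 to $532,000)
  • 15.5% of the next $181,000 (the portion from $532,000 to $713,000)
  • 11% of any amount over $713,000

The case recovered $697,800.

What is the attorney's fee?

$176,229.00

First $58,000 at 37% = $21,460.00
Next $122,000 at 34% = $41,480.00
Next $145,000 at 29% = $42,050.00
Next $207,000 at 22% = $45,540.00
Remaining $165,800 at 15.5% = $25,699.00
Fee: $21,460.00 + $41,480.00 + $42,050.00 + $45,540.00 + $25,699.00 = $176,229.00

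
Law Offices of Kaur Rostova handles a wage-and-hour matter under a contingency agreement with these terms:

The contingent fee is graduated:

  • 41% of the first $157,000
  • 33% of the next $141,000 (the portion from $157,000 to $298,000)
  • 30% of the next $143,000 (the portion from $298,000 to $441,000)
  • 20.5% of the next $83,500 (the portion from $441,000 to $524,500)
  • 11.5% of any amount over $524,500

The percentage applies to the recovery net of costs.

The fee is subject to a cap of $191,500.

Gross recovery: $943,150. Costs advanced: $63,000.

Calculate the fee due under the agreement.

$191,500.00

Fee base (net of costs): $943,150 − $63,000 = $880,150
First $157,000 at 41% = $64,370.00
Next $141,000 at 33% = $46,530.00
Next $143,000 at 30% = $42,900.00
Next $83,500 at 20.5% = $17,117.50
Remaining $355,650 at 11.5% = $40,899.75
Fee: $64,370.00 + $46,530.00 + $42,900.00 + $17,117.50 + $40,899.75 = $211,817.25
$211,817.25 exceeds the $191,500 cap, so the fee is capped at $191,500.00.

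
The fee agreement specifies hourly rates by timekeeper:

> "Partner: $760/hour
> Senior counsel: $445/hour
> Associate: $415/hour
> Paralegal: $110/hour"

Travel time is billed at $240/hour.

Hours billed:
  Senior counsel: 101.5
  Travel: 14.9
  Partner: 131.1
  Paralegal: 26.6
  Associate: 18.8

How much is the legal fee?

Partner: 131.1 × $760 = $99,636.00
Senior counsel: 101.5 × $445 = $45,167.50
Associate: 18.8 × $415 = $7,802.00
Paralegal: 26.6 × $110 = $2,926.00
Subtotal: $99,636.00 + $45,167.50 + $7,802.00 + $2,926.00 = $155,531.50
Travel: 14.9 × $240 = $3,576.00
Total: $155,531.50 + $3,576.00 = $159,107.50

$159,107.50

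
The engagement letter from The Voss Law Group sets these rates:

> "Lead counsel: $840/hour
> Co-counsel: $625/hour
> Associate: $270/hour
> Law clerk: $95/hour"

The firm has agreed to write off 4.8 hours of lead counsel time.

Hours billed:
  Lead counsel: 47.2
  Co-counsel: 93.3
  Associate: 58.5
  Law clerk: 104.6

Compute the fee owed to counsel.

Lead counsel: 47.2 × $840 = $39,648.00
Co-counsel: 93.3 × $625 = $58,312.50
Associate: 58.5 × $270 = $15,795.00
Law clerk: 104.6 × $95 = $9,937.00
Subtotal: $123,692.50
Write-off: 4.8 × $840 = $4,032.00
Total: $123,692.50 − $4,032.00 = $119,660.50

$119,660.50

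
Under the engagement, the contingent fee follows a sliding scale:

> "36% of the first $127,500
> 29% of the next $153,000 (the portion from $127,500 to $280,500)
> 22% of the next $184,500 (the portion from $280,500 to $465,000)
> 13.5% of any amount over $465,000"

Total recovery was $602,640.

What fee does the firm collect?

$149,441.40

First $127,500 at 36% = $45,900.00
Next $153,000 at 29% = $44,370.00
Next $184,500 at 22% = $40,590.00
Remaining $137,640 at 13.5% = $18,581.40
Fee: $45,900.00 + $44,370.00 + $40,590.00 + $18,581.40 = $149,441.40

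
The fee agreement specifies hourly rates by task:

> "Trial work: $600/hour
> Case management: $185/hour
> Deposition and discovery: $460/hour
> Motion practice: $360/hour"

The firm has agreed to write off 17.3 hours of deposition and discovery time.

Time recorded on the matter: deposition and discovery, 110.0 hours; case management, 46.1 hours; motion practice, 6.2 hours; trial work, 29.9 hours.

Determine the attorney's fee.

Trial work: 29.9 × $600 = $17,940.00
Case management: 46.1 × $185 = $8,528.50
Deposition and discovery: 110.0 × $460 = $50,600.00
Motion practice: 6.2 × $360 = $2,232.00
Subtotal: $79,300.50
Write-off: 17.3 × $460 = $7,958.00
Total: $79,300.50 − $7,958.00 = $71,342.50

$71,342.50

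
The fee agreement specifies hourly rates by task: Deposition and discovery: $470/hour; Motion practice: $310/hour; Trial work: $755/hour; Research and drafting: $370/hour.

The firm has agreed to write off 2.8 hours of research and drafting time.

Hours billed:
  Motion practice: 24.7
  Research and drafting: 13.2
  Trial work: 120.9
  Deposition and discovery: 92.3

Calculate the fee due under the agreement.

$146,165.50

Deposition and discovery: 92.3 × $470 = $43,381.00
Motion practice: 24.7 × $310 = $7,657.00
Trial work: 120.9 × $755 = $91,279.50
Research and drafting: 13.2 × $370 = $4,884.00
Subtotal: $147,201.50
Write-off: 2.8 × $370 = $1,036.00
Total: $147,201.50 − $1,036.00 = $146,165.50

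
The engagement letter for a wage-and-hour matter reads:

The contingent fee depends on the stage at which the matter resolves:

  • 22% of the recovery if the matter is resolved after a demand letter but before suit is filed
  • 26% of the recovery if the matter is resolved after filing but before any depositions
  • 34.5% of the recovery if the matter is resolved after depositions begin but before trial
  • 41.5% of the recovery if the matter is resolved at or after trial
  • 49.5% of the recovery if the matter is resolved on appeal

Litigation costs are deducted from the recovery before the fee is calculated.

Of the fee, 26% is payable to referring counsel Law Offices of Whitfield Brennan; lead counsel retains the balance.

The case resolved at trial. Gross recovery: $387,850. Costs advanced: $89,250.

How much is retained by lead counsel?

$91,700.06

Fee base (net of costs): $387,850 − $89,250 = $298,600
The matter resolved at trial, so the 41.5% rate applies.
$298,600 × 41.5% = $123,919.00
Referral share: 26% of $123,919.00 = $32,218.94; lead counsel retains $123,919.00 − $32,218.94 = $91,700.06.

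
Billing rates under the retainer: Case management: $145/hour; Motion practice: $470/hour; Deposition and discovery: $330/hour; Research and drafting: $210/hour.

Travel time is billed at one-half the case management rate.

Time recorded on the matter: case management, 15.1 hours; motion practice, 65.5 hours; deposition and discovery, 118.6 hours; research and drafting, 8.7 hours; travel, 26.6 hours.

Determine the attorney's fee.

Case management: 15.1 × $145 = $2,189.50
Motion practice: 65.5 × $470 = $30,785.00
Deposition and discovery: 118.6 × $330 = $39,138.00
Research and drafting: 8.7 × $210 = $1,827.00
Subtotal: $2,189.50 + $30,785.00 + $39,138.00 + $1,827.00 = $73,939.50
Travel: 26.6 × ($145 ÷ 2) = 26.6 × $72.50 = $1,928.50
Total: $73,939.50 + $1,928.50 = $75,868.00

$75,868.00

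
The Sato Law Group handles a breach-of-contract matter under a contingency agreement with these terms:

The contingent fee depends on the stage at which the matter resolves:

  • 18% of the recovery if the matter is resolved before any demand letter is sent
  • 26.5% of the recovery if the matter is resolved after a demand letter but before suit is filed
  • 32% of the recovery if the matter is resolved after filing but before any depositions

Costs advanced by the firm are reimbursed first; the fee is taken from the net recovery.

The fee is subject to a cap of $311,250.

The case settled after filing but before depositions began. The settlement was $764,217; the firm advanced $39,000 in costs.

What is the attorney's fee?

Fee base (net of costs): $764,217 − $39,000 = $725,217
The matter settled after filing but before depositions began, so the 32% rate applies.
$725,217 × 32% = $232,069.44
$232,069.44 is under the $311,250 cap.

$232,069.44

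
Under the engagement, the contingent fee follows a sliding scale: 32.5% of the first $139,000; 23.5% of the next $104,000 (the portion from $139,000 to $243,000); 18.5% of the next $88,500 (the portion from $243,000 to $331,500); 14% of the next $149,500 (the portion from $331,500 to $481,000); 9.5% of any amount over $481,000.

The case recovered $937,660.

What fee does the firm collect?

$150,300.20

First $139,000 at 32.5% = $45,175.00
Next $104,000 at 23.5% = $24,440.00
Next $88,500 at 18.5% = $16,372.50
Next $149,500 at 14% = $20,930.00
Remaining $456,660 at 9.5% = $43,382.70
Fee: $45,175.00 + $24,440.00 + $16,372.50 + $20,930.00 + $43,382.70 = $150,300.20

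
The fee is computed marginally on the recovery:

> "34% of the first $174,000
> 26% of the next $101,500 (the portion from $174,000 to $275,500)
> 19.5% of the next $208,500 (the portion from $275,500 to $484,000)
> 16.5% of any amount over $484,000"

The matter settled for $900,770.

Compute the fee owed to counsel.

First $174,000 at 34% = $59,160.00
Next $101,500 at 26% = $26,390.00
Next $208,500 at 19.5% = $40,657.50
Remaining $416,770 at 16.5% = $68,767.05
Fee: $59,160.00 + $26,390.00 + $40,657.50 + $68,767.05 = $194,974.55

$194,974.55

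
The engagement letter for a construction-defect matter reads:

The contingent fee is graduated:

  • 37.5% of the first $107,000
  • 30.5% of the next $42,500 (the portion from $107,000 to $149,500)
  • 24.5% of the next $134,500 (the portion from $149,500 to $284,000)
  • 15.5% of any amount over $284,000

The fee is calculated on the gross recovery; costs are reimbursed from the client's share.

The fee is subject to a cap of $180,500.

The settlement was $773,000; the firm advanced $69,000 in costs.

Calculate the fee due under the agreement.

Fee base is the gross recovery, $773,000; costs are reimbursed separately.
First $107,000 at 37.5% = $40,125.00
Next $42,500 at 30.5% = $12,962.50
Next $134,500 at 24.5% = $32,952.50
Remaining $489,000 at 15.5% = $75,795.00
Fee: $40,125.00 + $12,962.50 + $32,952.50 + $75,795.00 = $161,835.00
$161,835.00 is under the $180,500 cap.

$161,835.00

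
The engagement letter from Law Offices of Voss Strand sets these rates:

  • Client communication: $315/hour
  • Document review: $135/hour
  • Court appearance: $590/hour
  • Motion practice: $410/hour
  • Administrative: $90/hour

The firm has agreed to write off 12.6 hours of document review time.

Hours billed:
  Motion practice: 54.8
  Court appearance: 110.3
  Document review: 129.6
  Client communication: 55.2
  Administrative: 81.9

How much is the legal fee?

Client communication: 55.2 × $315 = $17,388.00
Document review: 129.6 × $135 = $17,496.00
Court appearance: 110.3 × $590 = $65,077.00
Motion practice: 54.8 × $410 = $22,468.00
Administrative: 81.9 × $90 = $7,371.00
Subtotal: $129,800.00
Write-off: 12.6 × $135 = $1,701.00
Total: $129,800.00 − $1,701.00 = $128,099.00

$128,099.00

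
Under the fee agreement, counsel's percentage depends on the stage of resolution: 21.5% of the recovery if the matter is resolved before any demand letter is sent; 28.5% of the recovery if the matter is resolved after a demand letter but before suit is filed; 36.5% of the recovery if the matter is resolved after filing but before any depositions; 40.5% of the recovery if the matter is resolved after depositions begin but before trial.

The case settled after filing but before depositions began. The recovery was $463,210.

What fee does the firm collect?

$169,071.65

The matter settled after filing but before depositions began, so the 36.5% rate applies.
$463,210 × 36.5% = $169,071.65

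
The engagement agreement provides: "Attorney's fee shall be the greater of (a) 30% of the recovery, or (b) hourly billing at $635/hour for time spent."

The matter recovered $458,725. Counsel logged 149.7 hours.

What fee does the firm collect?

(a) 30% of $458,725 = $137,617.50
(b) 149.7 × $635 = $95,059.50
The greater is (a): $137,617.50.

$137,617.50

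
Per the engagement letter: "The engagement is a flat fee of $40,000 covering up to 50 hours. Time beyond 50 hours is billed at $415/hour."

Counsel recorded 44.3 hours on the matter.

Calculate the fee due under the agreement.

$40,000.00

44.3 hours is within the 50-hour scope; only the flat fee applies.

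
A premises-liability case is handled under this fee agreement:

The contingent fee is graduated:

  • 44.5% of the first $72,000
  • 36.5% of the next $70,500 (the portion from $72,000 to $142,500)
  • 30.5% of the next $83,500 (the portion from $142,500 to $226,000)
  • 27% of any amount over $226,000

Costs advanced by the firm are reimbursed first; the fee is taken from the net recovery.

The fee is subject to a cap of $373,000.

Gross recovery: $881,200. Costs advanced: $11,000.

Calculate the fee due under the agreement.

Fee base (net of costs): $881,200 − $11,000 = $870,200
First $72,000 at 44.5% = $32,040.00
Next $70,500 at 36.5% = $25,732.50
Next $83,500 at 30.5% = $25,467.50
Remaining $644,200 at 27% = $173,934.00
Fee: $32,040.00 + $25,732.50 + $25,467.50 + $173,934.00 = $257,174.00
$257,174.00 is under the $373,000 cap.

$257,174.00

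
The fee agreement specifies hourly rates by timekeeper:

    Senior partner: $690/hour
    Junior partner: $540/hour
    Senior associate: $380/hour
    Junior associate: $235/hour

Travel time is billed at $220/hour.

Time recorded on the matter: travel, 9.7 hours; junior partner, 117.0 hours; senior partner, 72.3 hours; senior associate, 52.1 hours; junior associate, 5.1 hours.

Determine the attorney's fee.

$136,197.50

Senior partner: 72.3 × $690 = $49,887.00
Junior partner: 117.0 × $540 = $63,180.00
Senior associate: 52.1 × $380 = $19,798.00
Junior associate: 5.1 × $235 = $1,198.50
Subtotal: $49,887.00 + $63,180.00 + $19,798.00 + $1,198.50 = $134,063.50
Travel: 9.7 × $220 = $2,134.00
Total: $134,063.50 + $2,134.00 = $136,197.50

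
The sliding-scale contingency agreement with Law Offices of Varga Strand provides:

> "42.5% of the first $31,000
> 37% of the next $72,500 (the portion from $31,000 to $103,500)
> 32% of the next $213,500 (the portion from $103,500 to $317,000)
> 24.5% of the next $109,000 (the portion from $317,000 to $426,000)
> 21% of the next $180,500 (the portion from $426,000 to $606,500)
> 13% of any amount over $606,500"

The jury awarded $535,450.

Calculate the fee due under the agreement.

$158,009.50

First $31,000 at 42.5% = $13,175.00
Next $72,500 at 37% = $26,825.00
Next $213,500 at 32% = $68,320.00
Next $109,000 at 24.5% = $26,705.00
Remaining $109,450 at 21% = $22,984.50
Fee: $13,175.00 + $26,825.00 + $68,320.00 + $26,705.00 + $22,984.50 = $158,009.50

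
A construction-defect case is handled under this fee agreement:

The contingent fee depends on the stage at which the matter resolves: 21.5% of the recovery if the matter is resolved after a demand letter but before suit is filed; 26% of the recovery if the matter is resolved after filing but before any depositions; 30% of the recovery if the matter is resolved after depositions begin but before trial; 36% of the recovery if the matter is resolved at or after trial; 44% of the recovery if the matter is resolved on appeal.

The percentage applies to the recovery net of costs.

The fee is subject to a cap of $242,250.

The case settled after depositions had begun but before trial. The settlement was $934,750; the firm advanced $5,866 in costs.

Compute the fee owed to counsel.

$242,250.00

Fee base (net of costs): $934,750 − $5,866 = $928,884
The matter settled after depositions had begun but before trial, so the 30% rate applies.
$928,884 × 30% = $278,665.20
$278,665.20 exceeds the $242,250 cap, so the fee is capped at $242,250.00.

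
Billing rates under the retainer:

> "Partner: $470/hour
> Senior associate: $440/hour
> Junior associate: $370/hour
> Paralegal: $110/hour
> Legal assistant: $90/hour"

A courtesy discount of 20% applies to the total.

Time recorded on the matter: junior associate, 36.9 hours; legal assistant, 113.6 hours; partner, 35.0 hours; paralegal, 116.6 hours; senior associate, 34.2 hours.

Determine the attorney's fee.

$54,560.80

Partner: 35.0 × $470 = $16,450.00
Senior associate: 34.2 × $440 = $15,048.00
Junior associate: 36.9 × $370 = $13,653.00
Paralegal: 116.6 × $110 = $12,826.00
Legal assistant: 113.6 × $90 = $10,224.00
Subtotal: $68,201.00
Less 20% discount: −$13,640.20
Total: $68,201.00 − $13,640.20 = $54,560.80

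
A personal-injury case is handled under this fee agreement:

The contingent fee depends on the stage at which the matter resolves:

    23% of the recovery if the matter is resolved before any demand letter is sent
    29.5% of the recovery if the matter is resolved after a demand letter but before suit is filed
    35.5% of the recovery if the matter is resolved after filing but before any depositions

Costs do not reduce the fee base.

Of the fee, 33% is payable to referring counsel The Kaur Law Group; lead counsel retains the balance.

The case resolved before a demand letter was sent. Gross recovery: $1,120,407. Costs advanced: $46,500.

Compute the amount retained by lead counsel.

Fee base is the gross recovery, $1,120,407; costs are reimbursed separately.
The matter resolved before a demand letter was sent, so the 23% rate applies.
$1,120,407 × 23% = $257,693.61
Referral share: 33% of $257,693.61 = $85,038.89; lead counsel retains $257,693.61 − $85,038.89 = $172,654.72.

$172,654.72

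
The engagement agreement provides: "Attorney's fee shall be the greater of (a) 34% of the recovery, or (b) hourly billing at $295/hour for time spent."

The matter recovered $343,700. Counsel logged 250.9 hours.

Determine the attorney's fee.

(a) 34% of $343,700 = $116,858.00
(b) 250.9 × $295 = $74,015.50
The greater is (a): $116,858.00.

$116,858.00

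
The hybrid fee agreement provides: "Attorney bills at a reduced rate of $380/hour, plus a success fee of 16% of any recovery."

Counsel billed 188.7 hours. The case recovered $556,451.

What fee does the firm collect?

$160,738.16

Hourly: 188.7 × $380 = $71,706.00
Success fee: 16% of $556,451 = $89,032.16
Total: $71,706.00 + $89,032.16 = $160,738.16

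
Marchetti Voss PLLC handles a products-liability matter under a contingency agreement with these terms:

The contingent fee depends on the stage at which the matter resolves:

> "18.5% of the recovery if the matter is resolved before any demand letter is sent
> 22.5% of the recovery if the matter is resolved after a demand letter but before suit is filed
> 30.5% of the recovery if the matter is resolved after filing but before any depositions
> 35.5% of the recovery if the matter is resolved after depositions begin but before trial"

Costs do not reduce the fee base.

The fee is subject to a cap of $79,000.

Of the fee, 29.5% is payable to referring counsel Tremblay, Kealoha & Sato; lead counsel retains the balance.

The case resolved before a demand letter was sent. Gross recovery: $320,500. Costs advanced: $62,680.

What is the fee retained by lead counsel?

Fee base is the gross recovery, $320,500; costs are reimbursed separately.
The matter resolved before a demand letter was sent, so the 18.5% rate applies.
$320,500 × 18.5% = $59,292.50
$59,292.50 is under the $79,000 cap.
Referral share: 29.5% of $59,292.50 = $17,491.29; lead counsel retains $59,292.50 − $17,491.29 = $41,801.21.

$41,801.21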